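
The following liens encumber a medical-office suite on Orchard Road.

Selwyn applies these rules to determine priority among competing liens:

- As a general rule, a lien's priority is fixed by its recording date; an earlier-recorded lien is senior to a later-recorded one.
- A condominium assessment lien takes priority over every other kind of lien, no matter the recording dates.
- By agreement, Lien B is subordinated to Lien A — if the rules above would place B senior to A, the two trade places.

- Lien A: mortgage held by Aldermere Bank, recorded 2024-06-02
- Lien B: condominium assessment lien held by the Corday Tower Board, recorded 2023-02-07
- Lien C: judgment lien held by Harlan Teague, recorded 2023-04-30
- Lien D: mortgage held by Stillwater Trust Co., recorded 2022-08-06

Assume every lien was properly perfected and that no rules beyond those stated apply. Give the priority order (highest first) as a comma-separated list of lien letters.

A, D, C, B

B, as a condominium assessment lien, has superpriority and ranks first.
The other liens, earliest effective date first: D (2022-08-06), C (2023-04-30), A (2024-06-02).
The subordination applies — B was senior to A — so B and A swap.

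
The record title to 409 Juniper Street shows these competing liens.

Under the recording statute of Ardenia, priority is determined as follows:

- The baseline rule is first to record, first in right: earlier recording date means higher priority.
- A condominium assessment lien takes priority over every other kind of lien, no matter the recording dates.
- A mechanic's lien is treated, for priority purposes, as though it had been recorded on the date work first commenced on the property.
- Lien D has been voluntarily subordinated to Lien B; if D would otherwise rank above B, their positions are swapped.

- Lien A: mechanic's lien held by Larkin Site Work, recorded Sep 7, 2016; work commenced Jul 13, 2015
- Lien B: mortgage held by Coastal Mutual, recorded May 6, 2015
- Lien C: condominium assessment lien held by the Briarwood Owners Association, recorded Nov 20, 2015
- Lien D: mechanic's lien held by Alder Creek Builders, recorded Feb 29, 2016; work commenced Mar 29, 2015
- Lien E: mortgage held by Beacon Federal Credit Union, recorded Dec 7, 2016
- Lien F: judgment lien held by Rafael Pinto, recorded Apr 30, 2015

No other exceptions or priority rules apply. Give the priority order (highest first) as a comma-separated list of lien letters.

C, B, F, D, A, E

Adjusting effective dates: A relates back to Jul 13, 2015 (work commenced); D's effective date is Mar 29, 2015, when work began.
As a condominium assessment lien, C is senior to every other lien.
Remaining liens by effective date: D (Mar 29, 2015), F (Apr 30, 2015), B (May 6, 2015), A (Jul 13, 2015), E (Dec 7, 2016).
The subordination applies — D was senior to B — so D and B swap.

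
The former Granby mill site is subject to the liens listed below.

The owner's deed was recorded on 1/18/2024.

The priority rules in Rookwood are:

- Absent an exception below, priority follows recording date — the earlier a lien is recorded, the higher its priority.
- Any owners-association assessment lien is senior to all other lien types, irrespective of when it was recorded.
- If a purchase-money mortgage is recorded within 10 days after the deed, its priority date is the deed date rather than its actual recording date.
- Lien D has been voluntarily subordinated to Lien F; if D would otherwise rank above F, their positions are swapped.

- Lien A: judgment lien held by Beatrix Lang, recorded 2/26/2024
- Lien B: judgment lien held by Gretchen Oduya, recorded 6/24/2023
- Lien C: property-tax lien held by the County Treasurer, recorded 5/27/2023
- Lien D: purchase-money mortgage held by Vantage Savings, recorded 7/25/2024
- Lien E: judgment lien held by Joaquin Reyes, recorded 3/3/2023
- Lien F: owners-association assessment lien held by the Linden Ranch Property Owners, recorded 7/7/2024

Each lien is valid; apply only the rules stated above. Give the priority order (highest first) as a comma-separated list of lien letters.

Effective dates after the stated exceptions: D missed the 10-day window (189 days after the deed), so its recording date stands.
F is an owners-association assessment lien and takes priority over every other lien.
Remaining liens by effective date: E (3/3/2023), C (5/27/2023), B (6/24/2023), A (2/26/2024), D (7/25/2024).
D already ranks below F; the subordination has no effect.

F, E, C, B, A, D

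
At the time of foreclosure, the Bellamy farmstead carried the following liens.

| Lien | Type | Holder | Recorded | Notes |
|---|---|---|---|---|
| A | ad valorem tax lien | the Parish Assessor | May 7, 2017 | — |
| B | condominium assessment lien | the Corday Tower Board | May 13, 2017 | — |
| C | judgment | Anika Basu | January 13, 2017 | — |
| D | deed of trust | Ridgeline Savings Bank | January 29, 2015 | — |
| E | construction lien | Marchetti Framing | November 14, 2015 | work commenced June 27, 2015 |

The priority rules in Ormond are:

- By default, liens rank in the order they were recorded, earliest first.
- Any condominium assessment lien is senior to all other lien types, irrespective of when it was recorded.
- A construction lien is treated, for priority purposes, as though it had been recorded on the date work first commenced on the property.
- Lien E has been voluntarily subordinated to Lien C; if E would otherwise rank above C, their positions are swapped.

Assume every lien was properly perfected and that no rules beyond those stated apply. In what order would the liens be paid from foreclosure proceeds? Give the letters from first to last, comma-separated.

B, D, C, E, A

Effective dates after the stated exceptions: E relates back to June 27, 2015 (work commenced).
B, as a condominium assessment lien, has superpriority and ranks first.
Remaining liens by effective date: D (January 29, 2015), E (June 27, 2015), C (January 13, 2017), A (May 7, 2017).
E is senior to C before the subordination, so the two trade places.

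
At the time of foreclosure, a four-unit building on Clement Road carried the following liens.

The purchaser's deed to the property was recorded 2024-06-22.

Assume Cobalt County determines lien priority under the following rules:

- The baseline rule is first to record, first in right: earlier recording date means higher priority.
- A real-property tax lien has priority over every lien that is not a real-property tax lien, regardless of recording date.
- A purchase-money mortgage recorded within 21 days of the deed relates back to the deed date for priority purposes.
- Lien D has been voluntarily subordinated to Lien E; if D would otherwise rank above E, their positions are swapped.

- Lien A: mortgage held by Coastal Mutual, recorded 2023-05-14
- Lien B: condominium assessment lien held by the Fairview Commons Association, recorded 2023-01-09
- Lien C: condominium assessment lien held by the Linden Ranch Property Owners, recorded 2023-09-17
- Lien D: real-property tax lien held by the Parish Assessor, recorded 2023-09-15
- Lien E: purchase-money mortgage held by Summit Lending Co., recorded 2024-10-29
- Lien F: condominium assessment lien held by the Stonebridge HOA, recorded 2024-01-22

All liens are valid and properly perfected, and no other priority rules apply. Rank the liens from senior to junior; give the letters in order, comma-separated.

E, B, A, C, F, D

First, effective dates: E was recorded 129 days after the deed — beyond 21 days — so no relation-back applies.
D is a real-property tax lien, so it outranks all other liens regardless of date.
Remaining liens by effective date: B (2023-01-09), A (2023-05-14), C (2023-09-17), F (2024-01-22), E (2024-10-29).
Because D would otherwise rank above E, the subordination swaps them.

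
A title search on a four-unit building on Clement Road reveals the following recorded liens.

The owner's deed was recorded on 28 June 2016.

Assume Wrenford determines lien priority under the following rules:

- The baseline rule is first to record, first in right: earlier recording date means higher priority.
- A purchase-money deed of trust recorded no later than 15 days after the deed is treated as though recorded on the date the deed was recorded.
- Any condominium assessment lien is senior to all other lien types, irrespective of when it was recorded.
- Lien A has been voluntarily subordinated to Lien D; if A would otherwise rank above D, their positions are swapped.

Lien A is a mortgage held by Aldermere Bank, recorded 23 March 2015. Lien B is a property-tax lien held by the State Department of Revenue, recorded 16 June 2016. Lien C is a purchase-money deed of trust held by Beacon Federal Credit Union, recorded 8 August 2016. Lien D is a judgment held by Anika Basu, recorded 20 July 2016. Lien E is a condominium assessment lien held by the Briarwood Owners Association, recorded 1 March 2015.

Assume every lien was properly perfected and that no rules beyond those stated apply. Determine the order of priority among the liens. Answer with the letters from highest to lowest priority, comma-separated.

Effective dates: C missed the 15-day window (41 days after the deed), so its recording date stands.
As a condominium assessment lien, E is senior to every other lien.
The other liens, earliest effective date first: A (23 March 2015), B (16 June 2016), D (20 July 2016), C (8 August 2016).
Because A would otherwise rank above D, the subordination swaps them.

E, D, B, A, C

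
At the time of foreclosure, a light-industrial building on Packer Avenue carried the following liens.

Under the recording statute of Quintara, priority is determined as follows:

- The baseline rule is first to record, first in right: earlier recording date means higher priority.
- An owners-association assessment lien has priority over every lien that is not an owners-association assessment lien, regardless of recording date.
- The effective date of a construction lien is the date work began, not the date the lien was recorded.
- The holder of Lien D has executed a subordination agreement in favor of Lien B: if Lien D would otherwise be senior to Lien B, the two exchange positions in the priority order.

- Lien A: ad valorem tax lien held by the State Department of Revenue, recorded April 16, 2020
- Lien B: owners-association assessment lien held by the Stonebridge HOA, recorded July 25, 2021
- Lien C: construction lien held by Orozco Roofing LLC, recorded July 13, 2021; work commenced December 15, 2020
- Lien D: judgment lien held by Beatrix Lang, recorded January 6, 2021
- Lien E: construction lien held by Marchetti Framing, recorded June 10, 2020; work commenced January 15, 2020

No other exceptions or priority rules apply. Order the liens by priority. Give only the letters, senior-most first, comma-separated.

First, effective dates: C's effective date is December 15, 2020, when work began; E is treated as recorded January 15, 2020, the work-commencement date.
As an owners-association assessment lien, B is senior to every other lien.
The other liens, earliest effective date first: E (January 15, 2020), A (April 16, 2020), C (December 15, 2020), D (January 6, 2021).
Since D is not senior to B, the subordination leaves the order unchanged.

B, E, A, C, D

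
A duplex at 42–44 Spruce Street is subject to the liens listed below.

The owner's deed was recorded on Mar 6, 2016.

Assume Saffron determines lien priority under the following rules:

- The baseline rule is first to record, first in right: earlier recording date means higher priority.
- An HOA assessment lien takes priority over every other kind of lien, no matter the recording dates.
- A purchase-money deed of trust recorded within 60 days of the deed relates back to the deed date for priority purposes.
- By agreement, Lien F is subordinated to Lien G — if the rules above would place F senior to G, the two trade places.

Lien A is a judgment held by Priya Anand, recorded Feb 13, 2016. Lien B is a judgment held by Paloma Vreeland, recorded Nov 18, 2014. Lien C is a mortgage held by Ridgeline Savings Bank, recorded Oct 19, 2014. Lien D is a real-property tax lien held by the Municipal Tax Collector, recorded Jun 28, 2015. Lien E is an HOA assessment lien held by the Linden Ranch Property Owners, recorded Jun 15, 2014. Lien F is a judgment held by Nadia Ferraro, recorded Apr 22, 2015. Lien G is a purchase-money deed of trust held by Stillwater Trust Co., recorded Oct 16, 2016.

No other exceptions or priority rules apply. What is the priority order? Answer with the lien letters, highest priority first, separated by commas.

E, C, B, G, D, A, F

Effective dates after the stated exceptions: G was recorded 224 days after the deed, outside the 60-day window, so it keeps its recording date.
E is an HOA assessment lien, so it outranks all other liens regardless of date.
Ordering the rest by effective date: C (Oct 19, 2014), B (Nov 18, 2014), F (Apr 22, 2015), D (Jun 28, 2015), A (Feb 13, 2016), G (Oct 16, 2016).
F is senior to G before the subordination, so the two trade places.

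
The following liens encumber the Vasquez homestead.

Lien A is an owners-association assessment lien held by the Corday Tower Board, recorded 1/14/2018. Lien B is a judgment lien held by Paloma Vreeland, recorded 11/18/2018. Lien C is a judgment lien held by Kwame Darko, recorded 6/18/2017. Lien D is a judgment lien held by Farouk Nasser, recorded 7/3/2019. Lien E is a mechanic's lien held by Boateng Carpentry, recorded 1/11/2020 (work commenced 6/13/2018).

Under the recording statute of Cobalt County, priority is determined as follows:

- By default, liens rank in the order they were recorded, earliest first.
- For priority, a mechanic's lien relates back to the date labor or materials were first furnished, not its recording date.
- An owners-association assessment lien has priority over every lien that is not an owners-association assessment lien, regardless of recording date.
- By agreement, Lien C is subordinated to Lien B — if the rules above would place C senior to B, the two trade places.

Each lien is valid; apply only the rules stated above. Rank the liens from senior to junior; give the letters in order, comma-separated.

Effective dates: E relates back to 6/13/2018 (work commenced).
A, as an owners-association assessment lien, has superpriority and ranks first.
The other liens, earliest effective date first: C (6/18/2017), E (6/13/2018), B (11/18/2018), D (7/3/2019).
The subordination applies — C was senior to B — so C and B swap.

A, B, E, C, D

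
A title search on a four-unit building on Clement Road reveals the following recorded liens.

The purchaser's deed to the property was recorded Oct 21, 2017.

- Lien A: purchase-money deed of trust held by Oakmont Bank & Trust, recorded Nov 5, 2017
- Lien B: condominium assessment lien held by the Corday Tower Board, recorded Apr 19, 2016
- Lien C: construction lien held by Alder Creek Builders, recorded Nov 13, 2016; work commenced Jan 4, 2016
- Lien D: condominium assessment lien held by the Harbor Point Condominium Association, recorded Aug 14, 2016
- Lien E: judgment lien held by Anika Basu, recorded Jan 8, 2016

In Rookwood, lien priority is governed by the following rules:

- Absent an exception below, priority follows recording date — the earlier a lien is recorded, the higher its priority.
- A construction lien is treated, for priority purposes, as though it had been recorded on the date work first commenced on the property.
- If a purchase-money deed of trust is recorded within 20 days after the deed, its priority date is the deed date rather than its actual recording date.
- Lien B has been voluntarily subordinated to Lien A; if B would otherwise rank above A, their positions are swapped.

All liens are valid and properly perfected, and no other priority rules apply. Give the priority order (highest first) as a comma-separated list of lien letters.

C, E, A, D, B

First, effective dates: A relates back to the deed date Oct 21, 2017; C's effective date is Jan 4, 2016, when work began.
Ordering by effective date: C (Jan 4, 2016), E (Jan 8, 2016), B (Apr 19, 2016), D (Aug 14, 2016), A (Oct 21, 2017).
B would otherwise be senior to A, so under the subordination agreement B and A exchange positions.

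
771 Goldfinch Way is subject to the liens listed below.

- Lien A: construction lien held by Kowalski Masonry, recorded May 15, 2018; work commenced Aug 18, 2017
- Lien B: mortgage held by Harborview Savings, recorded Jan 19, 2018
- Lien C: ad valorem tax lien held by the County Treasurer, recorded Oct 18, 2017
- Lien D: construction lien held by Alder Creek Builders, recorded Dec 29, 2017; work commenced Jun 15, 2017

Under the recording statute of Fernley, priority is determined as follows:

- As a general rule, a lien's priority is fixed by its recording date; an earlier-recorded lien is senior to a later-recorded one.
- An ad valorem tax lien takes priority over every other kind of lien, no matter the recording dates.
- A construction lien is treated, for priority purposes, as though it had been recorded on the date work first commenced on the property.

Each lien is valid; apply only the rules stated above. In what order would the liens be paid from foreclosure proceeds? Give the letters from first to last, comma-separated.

Adjusting effective dates: A is treated as recorded Aug 18, 2017, the work-commencement date; D is treated as recorded Jun 15, 2017, the work-commencement date.
As an ad valorem tax lien, C is senior to every other lien.
Remaining liens by effective date: D (Jun 15, 2017), A (Aug 18, 2017), B (Jan 19, 2018).

C, D, A, B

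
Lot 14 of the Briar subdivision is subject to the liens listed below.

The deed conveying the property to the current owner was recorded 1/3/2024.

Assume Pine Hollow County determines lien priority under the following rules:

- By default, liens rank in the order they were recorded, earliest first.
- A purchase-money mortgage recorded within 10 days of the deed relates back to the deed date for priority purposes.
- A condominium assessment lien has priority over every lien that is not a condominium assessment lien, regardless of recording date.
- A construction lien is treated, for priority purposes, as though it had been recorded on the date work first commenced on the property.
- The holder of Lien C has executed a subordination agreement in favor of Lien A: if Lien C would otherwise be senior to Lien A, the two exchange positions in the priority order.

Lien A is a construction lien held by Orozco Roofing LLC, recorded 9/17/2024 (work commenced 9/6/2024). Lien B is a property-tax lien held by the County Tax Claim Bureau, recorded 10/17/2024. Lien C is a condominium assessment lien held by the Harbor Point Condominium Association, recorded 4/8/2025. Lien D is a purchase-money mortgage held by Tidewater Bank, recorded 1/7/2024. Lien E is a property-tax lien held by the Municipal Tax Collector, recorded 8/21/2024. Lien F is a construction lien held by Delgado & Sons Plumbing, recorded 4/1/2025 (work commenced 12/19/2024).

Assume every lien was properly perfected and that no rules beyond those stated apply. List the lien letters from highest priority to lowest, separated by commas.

A, D, E, C, B, F

Adjusting effective dates: A's effective date is 9/6/2024, when work began; D's effective date is the deed date, 1/3/2024; F is treated as recorded 12/19/2024, the work-commencement date.
C, as a condominium assessment lien, has superpriority and ranks first.
Among the remaining liens, by effective date: D (1/3/2024), E (8/21/2024), A (9/6/2024), B (10/17/2024), F (12/19/2024).
Because C would otherwise rank above A, the subordination swaps them.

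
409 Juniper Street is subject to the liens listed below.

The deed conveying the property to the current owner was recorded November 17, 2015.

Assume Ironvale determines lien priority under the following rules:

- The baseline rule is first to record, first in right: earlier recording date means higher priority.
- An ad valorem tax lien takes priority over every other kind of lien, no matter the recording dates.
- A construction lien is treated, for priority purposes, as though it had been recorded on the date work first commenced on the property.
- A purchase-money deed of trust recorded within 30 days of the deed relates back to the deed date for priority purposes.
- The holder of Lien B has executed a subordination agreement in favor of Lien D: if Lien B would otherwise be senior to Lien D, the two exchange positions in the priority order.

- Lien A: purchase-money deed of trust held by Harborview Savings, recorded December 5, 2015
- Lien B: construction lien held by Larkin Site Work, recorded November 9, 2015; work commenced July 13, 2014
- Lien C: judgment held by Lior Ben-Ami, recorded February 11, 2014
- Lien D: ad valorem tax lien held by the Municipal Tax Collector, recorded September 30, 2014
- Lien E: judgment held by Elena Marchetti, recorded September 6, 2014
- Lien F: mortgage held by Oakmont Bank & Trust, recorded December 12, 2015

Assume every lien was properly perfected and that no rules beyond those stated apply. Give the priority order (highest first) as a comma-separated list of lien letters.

First, effective dates: A was recorded within the 30-day window, so its effective date is the deed date November 17, 2015; B is treated as recorded July 13, 2014, the work-commencement date.
D is an ad valorem tax lien, so it outranks all other liens regardless of date.
Remaining liens by effective date: C (February 11, 2014), B (July 13, 2014), E (September 6, 2014), A (November 17, 2015), F (December 12, 2015).
Since B is not senior to D, the subordination leaves the order unchanged.

D, C, B, E, A, F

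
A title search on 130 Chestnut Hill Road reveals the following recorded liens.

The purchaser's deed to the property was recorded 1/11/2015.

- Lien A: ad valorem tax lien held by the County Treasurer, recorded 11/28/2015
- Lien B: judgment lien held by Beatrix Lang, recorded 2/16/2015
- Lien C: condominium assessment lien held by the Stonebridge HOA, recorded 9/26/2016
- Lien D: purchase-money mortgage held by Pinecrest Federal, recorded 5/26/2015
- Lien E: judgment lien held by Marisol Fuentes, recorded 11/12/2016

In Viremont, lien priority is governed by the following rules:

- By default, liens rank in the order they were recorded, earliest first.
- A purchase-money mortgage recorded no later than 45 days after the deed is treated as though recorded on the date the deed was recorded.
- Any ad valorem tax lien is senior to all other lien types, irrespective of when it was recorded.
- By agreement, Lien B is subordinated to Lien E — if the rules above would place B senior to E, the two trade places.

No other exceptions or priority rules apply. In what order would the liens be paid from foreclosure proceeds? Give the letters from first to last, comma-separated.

A, E, D, C, B

First, effective dates: D was recorded 135 days after the deed, outside the 45-day window, so it keeps its recording date.
A is an ad valorem tax lien, so it outranks all other liens regardless of date.
Remaining liens by effective date: B (2/16/2015), D (5/26/2015), C (9/26/2016), E (11/12/2016).
Because B would otherwise rank above E, the subordination swaps them.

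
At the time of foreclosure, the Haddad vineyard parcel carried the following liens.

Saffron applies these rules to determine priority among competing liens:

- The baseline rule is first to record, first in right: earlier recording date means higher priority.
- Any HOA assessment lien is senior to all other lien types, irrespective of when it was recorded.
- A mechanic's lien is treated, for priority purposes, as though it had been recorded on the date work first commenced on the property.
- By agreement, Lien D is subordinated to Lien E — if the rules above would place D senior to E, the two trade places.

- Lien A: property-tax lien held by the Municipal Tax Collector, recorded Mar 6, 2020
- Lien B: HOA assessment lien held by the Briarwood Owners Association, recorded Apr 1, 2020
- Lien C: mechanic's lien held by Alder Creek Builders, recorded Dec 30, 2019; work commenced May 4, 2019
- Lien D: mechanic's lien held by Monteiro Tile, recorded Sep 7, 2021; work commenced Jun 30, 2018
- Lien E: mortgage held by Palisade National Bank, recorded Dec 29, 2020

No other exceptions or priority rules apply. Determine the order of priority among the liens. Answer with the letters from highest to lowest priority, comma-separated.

B, E, C, A, D

Effective dates: C's effective date is May 4, 2019, when work began; D is treated as recorded Jun 30, 2018, the work-commencement date.
B is an HOA assessment lien and takes priority over every other lien.
Remaining liens by effective date: D (Jun 30, 2018), C (May 4, 2019), A (Mar 6, 2020), E (Dec 29, 2020).
D is senior to E before the subordination, so the two trade places.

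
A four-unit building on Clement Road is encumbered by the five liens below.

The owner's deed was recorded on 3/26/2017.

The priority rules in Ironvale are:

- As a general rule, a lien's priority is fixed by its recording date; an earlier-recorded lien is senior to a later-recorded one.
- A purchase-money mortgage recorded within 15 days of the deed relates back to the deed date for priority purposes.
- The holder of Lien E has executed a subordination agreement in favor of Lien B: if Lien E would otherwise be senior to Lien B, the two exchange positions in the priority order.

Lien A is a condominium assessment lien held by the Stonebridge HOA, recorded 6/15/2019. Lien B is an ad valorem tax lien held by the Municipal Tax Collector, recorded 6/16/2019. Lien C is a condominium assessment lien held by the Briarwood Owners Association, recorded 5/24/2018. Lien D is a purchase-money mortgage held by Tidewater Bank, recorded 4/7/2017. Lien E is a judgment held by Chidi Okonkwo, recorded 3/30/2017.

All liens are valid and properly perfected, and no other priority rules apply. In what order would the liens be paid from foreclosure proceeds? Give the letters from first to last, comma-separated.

D, B, C, A, E

First, effective dates: D was recorded within the 15-day window, so its effective date is the deed date 3/26/2017.
Sorted by effective date: D (3/26/2017), E (3/30/2017), C (5/24/2018), A (6/15/2019), B (6/16/2019).
E would otherwise be senior to B, so under the subordination agreement E and B exchange positions.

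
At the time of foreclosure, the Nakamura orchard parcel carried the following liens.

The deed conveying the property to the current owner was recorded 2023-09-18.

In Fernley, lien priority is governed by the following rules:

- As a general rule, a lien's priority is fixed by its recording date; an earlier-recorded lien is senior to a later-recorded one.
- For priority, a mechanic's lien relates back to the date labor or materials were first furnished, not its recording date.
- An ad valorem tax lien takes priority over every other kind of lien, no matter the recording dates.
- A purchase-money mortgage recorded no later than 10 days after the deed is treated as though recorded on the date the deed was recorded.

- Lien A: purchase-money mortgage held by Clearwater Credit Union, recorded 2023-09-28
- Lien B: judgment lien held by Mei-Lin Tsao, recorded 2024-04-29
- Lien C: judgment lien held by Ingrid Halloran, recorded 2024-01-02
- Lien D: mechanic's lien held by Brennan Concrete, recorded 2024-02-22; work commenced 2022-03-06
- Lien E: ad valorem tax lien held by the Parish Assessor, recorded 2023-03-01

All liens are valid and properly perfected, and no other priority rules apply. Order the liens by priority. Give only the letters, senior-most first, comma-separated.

Effective dates after the stated exceptions: A was recorded within the 10-day window, so its effective date is the deed date 2023-09-18; D's effective date is 2022-03-06, when work began.
E, as an ad valorem tax lien, has superpriority and ranks first.
The other liens, earliest effective date first: D (2022-03-06), A (2023-09-18), C (2024-01-02), B (2024-04-29).

E, D, A, C, B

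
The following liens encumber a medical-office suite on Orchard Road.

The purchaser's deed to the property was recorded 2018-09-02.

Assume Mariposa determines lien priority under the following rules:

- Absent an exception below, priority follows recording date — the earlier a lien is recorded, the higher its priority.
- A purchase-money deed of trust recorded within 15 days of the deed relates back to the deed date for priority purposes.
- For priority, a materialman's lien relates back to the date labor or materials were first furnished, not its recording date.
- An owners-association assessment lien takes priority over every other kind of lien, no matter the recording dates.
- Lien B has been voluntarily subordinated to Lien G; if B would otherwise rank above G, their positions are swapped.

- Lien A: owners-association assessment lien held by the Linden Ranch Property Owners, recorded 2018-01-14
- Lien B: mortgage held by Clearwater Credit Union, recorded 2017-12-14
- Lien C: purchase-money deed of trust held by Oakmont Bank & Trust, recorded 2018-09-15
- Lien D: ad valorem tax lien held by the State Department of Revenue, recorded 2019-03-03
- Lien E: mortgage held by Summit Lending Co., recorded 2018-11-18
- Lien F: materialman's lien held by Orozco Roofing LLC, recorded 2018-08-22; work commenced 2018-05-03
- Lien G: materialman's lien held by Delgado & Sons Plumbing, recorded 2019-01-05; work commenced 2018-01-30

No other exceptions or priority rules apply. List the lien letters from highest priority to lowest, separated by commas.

A, G, B, F, C, E, D

Effective dates: C was recorded within the 15-day window, so its effective date is the deed date 2018-09-02; F is treated as recorded 2018-05-03, the work-commencement date; G's effective date is 2018-01-30, when work began.
A is an owners-association assessment lien and takes priority over every other lien.
The other liens, earliest effective date first: B (2017-12-14), G (2018-01-30), F (2018-05-03), C (2018-09-02), E (2018-11-18), D (2019-03-03).
B would otherwise be senior to G, so under the subordination agreement B and G exchange positions.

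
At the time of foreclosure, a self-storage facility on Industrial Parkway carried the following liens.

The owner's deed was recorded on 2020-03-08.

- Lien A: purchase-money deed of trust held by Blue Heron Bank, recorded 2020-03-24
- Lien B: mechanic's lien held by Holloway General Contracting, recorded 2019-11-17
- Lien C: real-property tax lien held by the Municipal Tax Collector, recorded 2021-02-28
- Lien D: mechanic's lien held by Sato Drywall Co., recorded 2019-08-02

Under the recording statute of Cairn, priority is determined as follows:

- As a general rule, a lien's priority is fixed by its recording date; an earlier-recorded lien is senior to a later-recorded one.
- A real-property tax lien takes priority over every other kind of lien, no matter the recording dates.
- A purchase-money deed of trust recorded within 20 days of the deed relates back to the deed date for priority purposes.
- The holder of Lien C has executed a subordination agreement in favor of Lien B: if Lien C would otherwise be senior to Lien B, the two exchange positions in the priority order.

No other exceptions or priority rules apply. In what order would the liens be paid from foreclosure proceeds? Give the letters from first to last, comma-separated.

Effective dates: A relates back to the deed date 2020-03-08.
As a real-property tax lien, C is senior to every other lien.
Ordering the rest by effective date: D (2019-08-02), B (2019-11-17), A (2020-03-08).
Because C would otherwise rank above B, the subordination swaps them.

B, D, C, A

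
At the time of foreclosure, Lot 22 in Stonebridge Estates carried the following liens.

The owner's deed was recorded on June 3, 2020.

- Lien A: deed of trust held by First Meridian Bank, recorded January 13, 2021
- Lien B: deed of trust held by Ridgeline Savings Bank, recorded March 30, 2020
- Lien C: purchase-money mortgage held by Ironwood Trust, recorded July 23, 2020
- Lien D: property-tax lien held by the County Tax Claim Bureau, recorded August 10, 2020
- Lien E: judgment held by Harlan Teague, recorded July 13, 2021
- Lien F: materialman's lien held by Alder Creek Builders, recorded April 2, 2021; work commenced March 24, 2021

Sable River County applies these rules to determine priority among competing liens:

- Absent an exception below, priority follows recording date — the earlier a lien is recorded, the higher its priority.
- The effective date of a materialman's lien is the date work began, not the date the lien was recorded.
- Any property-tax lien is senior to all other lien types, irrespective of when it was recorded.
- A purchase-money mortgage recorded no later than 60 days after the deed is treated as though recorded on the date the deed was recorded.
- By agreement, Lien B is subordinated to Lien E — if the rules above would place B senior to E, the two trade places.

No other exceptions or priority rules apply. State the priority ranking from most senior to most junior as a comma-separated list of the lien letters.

D, E, C, A, F, B

First, effective dates: C relates back to the deed date June 3, 2020; F is treated as recorded March 24, 2021, the work-commencement date.
D, as a property-tax lien, has superpriority and ranks first.
Ordering the rest by effective date: B (March 30, 2020), C (June 3, 2020), A (January 13, 2021), F (March 24, 2021), E (July 13, 2021).
B is senior to E before the subordination, so the two trade places.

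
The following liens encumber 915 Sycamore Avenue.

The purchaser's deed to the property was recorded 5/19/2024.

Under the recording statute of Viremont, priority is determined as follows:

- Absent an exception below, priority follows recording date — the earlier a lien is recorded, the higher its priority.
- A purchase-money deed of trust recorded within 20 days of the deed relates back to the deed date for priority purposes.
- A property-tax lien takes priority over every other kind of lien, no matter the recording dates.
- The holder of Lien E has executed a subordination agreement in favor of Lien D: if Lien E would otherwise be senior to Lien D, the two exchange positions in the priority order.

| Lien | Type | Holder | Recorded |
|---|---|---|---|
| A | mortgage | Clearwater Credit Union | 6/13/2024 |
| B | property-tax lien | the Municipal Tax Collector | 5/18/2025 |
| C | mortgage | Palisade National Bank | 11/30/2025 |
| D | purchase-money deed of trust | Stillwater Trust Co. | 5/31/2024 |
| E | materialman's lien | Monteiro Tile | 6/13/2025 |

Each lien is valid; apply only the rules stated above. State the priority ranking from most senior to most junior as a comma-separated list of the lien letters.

Adjusting effective dates: D relates back to the deed date 5/19/2024.
B, as a property-tax lien, has superpriority and ranks first.
Remaining liens by effective date: D (5/19/2024), A (6/13/2024), E (6/13/2025), C (11/30/2025).
E is already junior to D, so the subordination agreement changes nothing.

B, D, A, E, C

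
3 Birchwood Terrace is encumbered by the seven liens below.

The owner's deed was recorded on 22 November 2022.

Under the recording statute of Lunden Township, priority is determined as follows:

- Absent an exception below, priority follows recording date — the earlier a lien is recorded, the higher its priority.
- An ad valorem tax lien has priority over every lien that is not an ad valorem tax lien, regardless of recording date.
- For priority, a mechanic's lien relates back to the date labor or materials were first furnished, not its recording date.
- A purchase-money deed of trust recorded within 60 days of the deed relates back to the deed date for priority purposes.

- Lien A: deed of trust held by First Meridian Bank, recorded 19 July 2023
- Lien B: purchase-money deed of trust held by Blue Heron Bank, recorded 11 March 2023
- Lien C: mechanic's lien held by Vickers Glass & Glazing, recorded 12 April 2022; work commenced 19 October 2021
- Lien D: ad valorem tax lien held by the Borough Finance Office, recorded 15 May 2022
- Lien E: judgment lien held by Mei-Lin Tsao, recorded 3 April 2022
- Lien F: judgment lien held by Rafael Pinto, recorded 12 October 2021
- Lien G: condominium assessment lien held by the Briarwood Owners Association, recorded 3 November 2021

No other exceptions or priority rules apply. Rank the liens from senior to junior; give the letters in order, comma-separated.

Effective dates: B was recorded 109 days after the deed — beyond 60 days — so no relation-back applies; C relates back to 19 October 2021 (work commenced).
D is an ad valorem tax lien and takes priority over every other lien.
Among the remaining liens, by effective date: F (12 October 2021), C (19 October 2021), G (3 November 2021), E (3 April 2022), B (11 March 2023), A (19 July 2023).

D, F, C, G, E, B, A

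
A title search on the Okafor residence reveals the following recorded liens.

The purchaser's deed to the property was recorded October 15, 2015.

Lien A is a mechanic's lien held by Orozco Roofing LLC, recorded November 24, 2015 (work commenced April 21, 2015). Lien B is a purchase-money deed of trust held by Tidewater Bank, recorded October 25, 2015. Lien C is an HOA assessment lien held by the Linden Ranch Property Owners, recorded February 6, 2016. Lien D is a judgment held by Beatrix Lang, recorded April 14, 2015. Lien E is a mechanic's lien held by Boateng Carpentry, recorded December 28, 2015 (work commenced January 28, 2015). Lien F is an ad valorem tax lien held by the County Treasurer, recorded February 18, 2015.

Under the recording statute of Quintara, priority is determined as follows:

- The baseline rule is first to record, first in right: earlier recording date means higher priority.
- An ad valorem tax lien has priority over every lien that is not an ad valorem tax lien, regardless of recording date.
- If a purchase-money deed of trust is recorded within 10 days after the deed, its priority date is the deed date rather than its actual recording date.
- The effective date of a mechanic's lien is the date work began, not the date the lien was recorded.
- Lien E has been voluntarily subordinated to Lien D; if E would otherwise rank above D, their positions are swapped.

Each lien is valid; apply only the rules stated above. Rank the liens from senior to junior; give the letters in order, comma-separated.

First, effective dates: A is treated as recorded April 21, 2015, the work-commencement date; B was recorded within the 10-day window, so its effective date is the deed date October 15, 2015; E relates back to January 28, 2015 (work commenced).
As an ad valorem tax lien, F is senior to every other lien.
Ordering the rest by effective date: E (January 28, 2015), D (April 14, 2015), A (April 21, 2015), B (October 15, 2015), C (February 6, 2016).
E would otherwise be senior to D, so under the subordination agreement E and D exchange positions.

F, D, E, A, B, C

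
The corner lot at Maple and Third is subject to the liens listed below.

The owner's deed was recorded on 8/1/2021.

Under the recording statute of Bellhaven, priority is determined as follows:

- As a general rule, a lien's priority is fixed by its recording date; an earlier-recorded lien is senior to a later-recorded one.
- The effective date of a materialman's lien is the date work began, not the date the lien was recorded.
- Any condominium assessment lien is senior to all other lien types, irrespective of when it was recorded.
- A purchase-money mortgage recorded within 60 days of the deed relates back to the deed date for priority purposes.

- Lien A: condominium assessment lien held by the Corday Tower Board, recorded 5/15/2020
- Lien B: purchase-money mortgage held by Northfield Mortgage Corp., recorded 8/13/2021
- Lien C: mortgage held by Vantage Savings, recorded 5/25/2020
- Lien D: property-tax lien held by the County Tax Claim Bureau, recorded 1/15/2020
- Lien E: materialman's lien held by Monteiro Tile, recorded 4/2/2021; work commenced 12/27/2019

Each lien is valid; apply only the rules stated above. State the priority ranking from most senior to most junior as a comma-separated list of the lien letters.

A, E, D, C, B

Adjusting effective dates: B was recorded within the 60-day window, so its effective date is the deed date 8/1/2021; E relates back to 12/27/2019 (work commenced).
A is a condominium assessment lien, so it outranks all other liens regardless of date.
Among the remaining liens, by effective date: E (12/27/2019), D (1/15/2020), C (5/25/2020), B (8/1/2021).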